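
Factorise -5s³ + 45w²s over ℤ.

5s(3w - s)(3w + s)

Factor out 5s, leaving 9w² - s², which is a difference of two squares.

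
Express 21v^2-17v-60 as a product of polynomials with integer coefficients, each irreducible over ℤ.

Need a pair with product 21·(-60) = -1260 and sum -17: that's 28 and -45.
Split the middle term: 21v^2+28v - 45v-60 = 7v(3v+4) - 15(3v+4).

(3v+4)(7v-15)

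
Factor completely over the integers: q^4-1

(q+1)·(q-1)·(q^2+1)

Substitute u = q^2 to get a quadratic in u, then factor.
q^2+1 is irreducible over ℤ (sum of squares).
q^2-1 is a difference of squares.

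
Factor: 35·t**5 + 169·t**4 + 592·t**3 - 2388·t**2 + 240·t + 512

(5·t + 2)·(7·t - 4)·(t - 2)·(t**2 + 7·t + 32)

Testing divisors of the constant over divisors of the leading coefficient, t = -2/5 is a root, so (5·t + 2) divides it; the quotient is 7·t**4 + 31·t**3 + 106·t**2 - 520·t + 256.
Next, t = 4/7 is a root, giving the factor (7·t - 4) and quotient t**3 + 5·t**2 + 18·t - 64.
Then t = 2 is a root, so (t - 2) divides it; the quotient is t**2 + 7·t + 32.
The quadratic t**2 + 7·t + 32 has discriminant -79 < 0 and is irreducible over ℤ.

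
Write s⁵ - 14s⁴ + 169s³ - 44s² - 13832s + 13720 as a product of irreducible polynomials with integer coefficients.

By the rational root theorem, s = 1 is a root, giving the factor (s - 1) and quotient s⁴ - 13s³ + 156s² + 112s - 13720.
Continuing, s = 10 is a root, so (s - 10) divides it; the quotient is s³ - 3s² + 126s + 1372.
Continuing, s = -7 is a root, so (s + 7) divides it; the quotient is s² - 10s + 196.
The quadratic s² - 10s + 196 has discriminant -684 < 0 and is irreducible over ℤ.

(s + 7)(s - 1)(s - 10)(s² - 10s + 196)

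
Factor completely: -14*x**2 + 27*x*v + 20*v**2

-(2*x - 5*v)*(7*x + 4*v)

Group: -7*x*(2*x - 5*v) - 4*v*(2*x - 5*v); both groups contain (2*x - 5*v).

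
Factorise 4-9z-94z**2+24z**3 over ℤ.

(4z+1)(6z-1)(z-4)

Testing divisors of the constant over divisors of the leading coefficient, z = 1/6 is a root, so (6z-1) is a factor; dividing leaves 4z**2-15z-4.
The remaining quadratic factors as (4z+1)(z-4).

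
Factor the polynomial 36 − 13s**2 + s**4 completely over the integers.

(s + 2)(s + 3)(s − 2)(s − 3)

Testing divisors of the constant over divisors of the leading coefficient, s = 2 is a root, giving the factor (s − 2) and quotient s**3 + 2s**2 − 9s − 18.
Then s = −2 is a root, so (s + 2) is a factor; dividing leaves s**2 − 9.
The remaining quadratic factors as (s − 3)(s + 3).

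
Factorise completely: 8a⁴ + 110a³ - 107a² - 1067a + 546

(2a - 1)(4a + 13)(a + 14)(a - 3)

Among the possible rational roots, a = 1/2 is a root, so (2a - 1) divides it; the quotient is 4a³ + 57a² - 25a - 546.
Then a = -13/4 is a root, so (4a + 13) is a factor; dividing leaves a² + 11a - 42.
The remaining quadratic factors as (a + 14)(a - 3).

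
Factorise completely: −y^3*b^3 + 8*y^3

Factor out y^3 first: what remains is −b^3 + 8.
Recognize a difference of cubes with the parts 2 and b.

−y^3*(b − 2)*(b^2 + 2*b + 4)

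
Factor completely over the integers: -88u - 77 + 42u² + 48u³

(8u + 7)(6u² - 11)

Group as (48u³ - 88u) + (42u² - 77) = 8u(6u² - 11) + 7(6u² - 11).
Both groups share the factor (6u² - 11).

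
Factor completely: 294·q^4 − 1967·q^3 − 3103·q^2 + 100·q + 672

(6·q + 7)·(7·q + 4)·(7·q − 3)·(q − 8)

By the rational root theorem, q = −7/6 is a root, so (6·q + 7) divides it; the quotient is 49·q^3 − 385·q^2 − 68·q + 96.
Then q = −4/7 is a root, so (7·q + 4) is a factor; dividing leaves 7·q^2 − 59·q + 24.
The remaining quadratic factors as (7·q − 3)(q − 8).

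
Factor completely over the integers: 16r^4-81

(2r+3)(2r-3)(4r^2+9)

Write as (4r^2)² − (9)², then factor 4r^2-9 once more.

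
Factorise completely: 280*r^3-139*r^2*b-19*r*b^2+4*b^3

Group: 5*r*(56*r^2-39*r*b+4*b^2) + b*(56*r^2-39*r*b+4*b^2); both groups contain (56*r^2-39*r*b+4*b^2), so (5*r+b) is a factor with cofactor 56*r^2-39*r*b+4*b^2.
The cofactor groups again: 56*r^2-39*r*b+4*b^2 = 7*r*(8*r-b) - 4*b*(8*r-b); both groups contain (8*r-b), giving (7*r-4*b)*(8*r-b).

(7*r-4*b)*(8*r-b)*(5*r+b)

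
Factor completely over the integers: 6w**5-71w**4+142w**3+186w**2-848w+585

Trying the rational-root candidates, w = -13/6 is a root, so (6w+13) is a factor; dividing leaves w**4-14w**3+54w**2-86w+45.
Continuing, w = 1 is a root, giving the factor (w-1) and quotient w**3-13w**2+41w-45.
Next, w = 9 is a root, so (w-9) divides it; the quotient is w**2-4w+5.
The quadratic w**2-4w+5 has discriminant -4 < 0 and is irreducible over ℤ.

(6w+13)(w-1)(w-9)(w**2-4w+5)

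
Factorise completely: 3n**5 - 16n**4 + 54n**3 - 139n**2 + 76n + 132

(3n + 2)(n - 2)(n - 3)(n**2 - n + 11)

Among the possible rational roots, n = -2/3 is a root, giving the factor (3n + 2) and quotient n**4 - 6n**3 + 22n**2 - 61n + 66.
Next, n = 3 is a root, so (n - 3) is a factor; dividing leaves n**3 - 3n**2 + 13n - 22.
Then n = 2 is a root, so (n - 2) divides it; the quotient is n**2 - n + 11.
The quadratic n**2 - n + 11 has discriminant -43 < 0 and is irreducible over ℤ.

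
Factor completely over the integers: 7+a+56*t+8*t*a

(8*t+1)*(a+7)

Group as (8*t*a+56*t) + (a+7) = 8*t*(a+7) + (a+7).
Both groups share the factor (a+7).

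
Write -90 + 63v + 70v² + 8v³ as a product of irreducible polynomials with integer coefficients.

By the rational root theorem, v = -2 is a root, so (v + 2) is a factor; dividing leaves 8v² + 54v - 45.
The remaining quadratic factors as (4v - 3)(2v + 15).

(2v + 15)(4v - 3)(v + 2)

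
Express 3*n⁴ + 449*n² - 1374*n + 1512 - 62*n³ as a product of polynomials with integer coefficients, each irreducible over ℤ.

Testing divisors of the constant over divisors of the leading coefficient, n = 14/3 is a root, giving the factor (3*n - 14) and quotient n³ - 16*n² + 75*n - 108.
Then n = 9 is a root, giving the factor (n - 9) and quotient n² - 7*n + 12.
The remaining quadratic factors as (n - 4)(n - 3).

(3*n - 14)*(n - 3)*(n - 4)*(n - 9)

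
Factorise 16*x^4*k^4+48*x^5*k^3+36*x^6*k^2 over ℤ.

4*k^2*x^4*(3*x+2*k)^2

Factor out 4*x^4*k^2 first: what remains is 9*x^2+12*x*k+4*k^2.
Recognize a perfect-square trinomial with the parts 3*x and 2*k.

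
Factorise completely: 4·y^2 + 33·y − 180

(4·y − 15)·(y + 12)

Need a pair with product 4·(−180) = −720 and sum 33: that's −15 and 48.
Split the middle term: 4·y^2 − 15·y + 48·y − 180 = y·(4·y − 15) + 12·(4·y − 15).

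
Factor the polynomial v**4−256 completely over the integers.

(v+4)·(v−4)·(v**2+16)

Write as (v**2)² − (16)², then factor v**2−16 once more.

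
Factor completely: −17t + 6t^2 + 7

Need a pair with product 6·7 = 42 and sum −17: that's −3 and −14.
Split the middle term: 6t^2 − 3t − 14t + 7 = 3t(2t − 1) − 7(2t − 1).

(2t − 1)(3t − 7)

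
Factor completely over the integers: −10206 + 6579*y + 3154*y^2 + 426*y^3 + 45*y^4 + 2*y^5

(2*y + 9)*(y + 14)*(y − 1)*(y^2 + 5*y + 81)

Testing divisors of the constant over divisors of the leading coefficient, y = 1 is a root, so (y − 1) is a factor; dividing leaves 2*y^4 + 47*y^3 + 473*y^2 + 3627*y + 10206.
Then y = −14 is a root, so (y + 14) divides it; the quotient is 2*y^3 + 19*y^2 + 207*y + 729.
Continuing, y = −9/2 is a root, so (2*y + 9) is a factor; dividing leaves y^2 + 5*y + 81.
The quadratic y^2 + 5*y + 81 has discriminant −299 < 0 and is irreducible over ℤ.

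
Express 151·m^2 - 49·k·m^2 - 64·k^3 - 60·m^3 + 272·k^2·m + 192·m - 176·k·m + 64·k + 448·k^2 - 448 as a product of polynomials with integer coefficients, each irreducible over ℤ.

Group: k·(-64·k^2 + 16·k·m + 15·m^2 - 64·m + 64) + (-4·m - 7)·(-64·k^2 + 16·k·m + 15·m^2 - 64·m + 64); both groups contain (-64·k^2 + 16·k·m + 15·m^2 - 64·m + 64), so (k - 4·m - 7) is a factor with cofactor -64·k^2 + 16·k·m + 15·m^2 - 64·m + 64.
The cofactor groups again: -64·k^2 + 16·k·m + 15·m^2 - 64·m + 64 = -8·k·(8·k + 3·m - 8) + (5·m - 8)·(8·k + 3·m - 8); both groups contain (8·k + 3·m - 8), giving -(8·k - 5·m + 8)·(8·k + 3·m - 8).

-(8·k + 3·m - 8)·(8·k - 5·m + 8)·(k - 4·m - 7)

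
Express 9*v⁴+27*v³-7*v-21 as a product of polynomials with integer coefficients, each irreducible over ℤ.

(v+3)*(9*v³-7)

Group as (9*v⁴-7*v) + (27*v³-21) = v*(9*v³-7) + 3*(9*v³-7).
Both groups share the factor (9*v³-7).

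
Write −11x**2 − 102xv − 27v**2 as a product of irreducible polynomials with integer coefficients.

−(11x + 3v)(x + 9v)

Group: −11x(x + 9v) − 3v(x + 9v); both groups contain (x + 9v).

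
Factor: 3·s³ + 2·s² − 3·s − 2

Testing divisors of the constant over divisors of the leading coefficient, s = 1 is a root, so (s − 1) divides it; the quotient is 3·s² + 5·s + 2.
The remaining quadratic factors as (3·s + 2)(s + 1).

(3·s + 2)·(s + 1)·(s − 1)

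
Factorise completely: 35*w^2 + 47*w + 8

Need a pair with product 35·8 = 280 and sum 47: that's 7 and 40.
Split the middle term: 35*w^2 + 7*w + 40*w + 8 = 7*w*(5*w + 1) + 8*(5*w + 1).

(5*w + 1)*(7*w + 8)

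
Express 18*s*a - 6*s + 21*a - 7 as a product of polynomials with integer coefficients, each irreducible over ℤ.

Group as (18*s*a - 6*s) + (21*a - 7) = 6*s*(3*a - 1) + 7*(3*a - 1).
Both groups share the factor (3*a - 1).

(3*a - 1)*(6*s + 7)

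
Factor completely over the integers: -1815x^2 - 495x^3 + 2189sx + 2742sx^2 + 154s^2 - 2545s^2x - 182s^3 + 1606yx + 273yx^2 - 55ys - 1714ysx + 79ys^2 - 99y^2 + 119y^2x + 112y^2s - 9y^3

Group: 9y(-y^2 + 14ys + 12yx - 11y - 13s^2 - 192sx + 11s + 45x^2 + 165x) + (14s - 11x)(-y^2 + 14ys + 12yx - 11y - 13s^2 - 192sx + 11s + 45x^2 + 165x); both groups contain (-y^2 + 14ys + 12yx - 11y - 13s^2 - 192sx + 11s + 45x^2 + 165x), so (9y + 14s - 11x) is a factor with cofactor -y^2 + 14ys + 12yx - 11y - 13s^2 - 192sx + 11s + 45x^2 + 165x.
The cofactor groups again: -y^2 + 14ys + 12yx - 11y - 13s^2 - 192sx + 11s + 45x^2 + 165x = -y(y - s - 15x) + (13s - 3x - 11)(y - s - 15x); both groups contain (y - s - 15x), giving -(y - 13s + 3x + 11)(y - s - 15x).

-(y - 13s + 3x + 11)(y - s - 15x)(9y + 14s - 11x)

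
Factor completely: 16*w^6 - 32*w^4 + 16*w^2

16*w^2*(w + 1)^2*(w - 1)^2

Every term has a factor of 16*w^2; factoring it out leaves w^4 - 2*w^2 + 1.
Recognize a perfect-square trinomial with the parts 1 and w^2.
-w^2 + 1 is again a difference of squares: (-w + 1)*(w + 1).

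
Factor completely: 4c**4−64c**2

Factor out 4c**2, leaving c**2−16, which is a difference of two squares.

4c**2(c+4)(c−4)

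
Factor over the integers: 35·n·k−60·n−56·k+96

(5·n−8)·(7·k−12)

Group as (35·n·k−60·n) + (−56·k+96) = 5·n·(7·k−12) − 8·(7·k−12).
Both groups share the factor (7·k−12).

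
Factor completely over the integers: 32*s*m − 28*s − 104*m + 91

(4*s − 13)*(8*m − 7)

Group as (32*s*m − 28*s) + (−104*m + 91) = 4*s*(8*m − 7) − 13*(8*m − 7).
Both groups share the factor (8*m − 7).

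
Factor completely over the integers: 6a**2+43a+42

Need a pair with product 6·42 = 252 and sum 43: that's 7 and 36.
Split the middle term: 6a**2+7a + 36a+42 = a(6a+7) + 6(6a+7).

(6a+7)(a+6)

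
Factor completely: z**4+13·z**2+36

Substitute u = z**2 to get a quadratic in u, then factor.
z**2+9 is irreducible over ℤ (sum of squares).
z**2+4 is irreducible over ℤ (sum of squares).

(z**2+4)·(z**2+9)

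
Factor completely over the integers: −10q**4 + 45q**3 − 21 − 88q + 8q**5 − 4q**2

Among the possible rational roots, q = −1/4 is a root, so (4q + 1) divides it; the quotient is 2q**4 − 3q**3 + 12q**2 − 4q − 21.
Next, q = 3/2 is a root, so (2q − 3) is a factor; dividing leaves q**3 + 6q + 7.
Continuing, q = −1 is a root, so (q + 1) divides it; the quotient is q**2 − q + 7.
The quadratic q**2 − q + 7 has discriminant −27 < 0 and is irreducible over ℤ.

(2q − 3)(4q + 1)(q + 1)(q**2 − q + 7)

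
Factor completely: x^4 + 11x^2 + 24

(x^2 + 3)(x^2 + 8)

Substitute u = x^2 to get a quadratic in u, then factor.
x^2 + 8 is irreducible over ℤ (always positive, so no real roots).
x^2 + 3 is irreducible over ℤ (always positive, so no real roots).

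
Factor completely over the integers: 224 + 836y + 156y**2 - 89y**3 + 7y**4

(7y + 2)(y + 2)(y - 7)(y - 8)

Trying the rational-root candidates, y = 8 is a root, so (y - 8) divides it; the quotient is 7y**3 - 33y**2 - 108y - 28.
Next, y = -2 is a root, giving the factor (y + 2) and quotient 7y**2 - 47y - 14.
The remaining quadratic factors as (y - 7)(7y + 2).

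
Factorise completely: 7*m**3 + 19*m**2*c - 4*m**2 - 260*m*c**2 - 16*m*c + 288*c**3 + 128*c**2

Group: m*(7*m**2 + 47*m*c - 4*m - 72*c**2 - 32*c) - 4*c*(7*m**2 + 47*m*c - 4*m - 72*c**2 - 32*c); both groups contain (7*m**2 + 47*m*c - 4*m - 72*c**2 - 32*c), so (m - 4*c) is a factor with cofactor 7*m**2 + 47*m*c - 4*m - 72*c**2 - 32*c.
The cofactor groups again: 7*m**2 + 47*m*c - 4*m - 72*c**2 - 32*c = m*(7*m - 9*c - 4) + 8*c*(7*m - 9*c - 4); both groups contain (7*m - 9*c - 4), giving (m + 8*c)*(7*m - 9*c - 4).

(m - 4*c)*(7*m - 9*c - 4)*(m + 8*c)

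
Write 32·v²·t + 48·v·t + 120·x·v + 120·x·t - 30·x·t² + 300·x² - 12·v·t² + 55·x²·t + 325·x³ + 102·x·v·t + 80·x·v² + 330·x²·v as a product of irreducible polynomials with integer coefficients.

Group: 5·x·(65·x² + 66·x·v - 15·x·t + 60·x + 16·v² - 6·v·t + 24·v) + 2·t·(65·x² + 66·x·v - 15·x·t + 60·x + 16·v² - 6·v·t + 24·v); both groups contain (65·x² + 66·x·v - 15·x·t + 60·x + 16·v² - 6·v·t + 24·v), so (5·x + 2·t) is a factor with cofactor 65·x² + 66·x·v - 15·x·t + 60·x + 16·v² - 6·v·t + 24·v.
The cofactor groups again: 65·x² + 66·x·v - 15·x·t + 60·x + 16·v² - 6·v·t + 24·v = 5·x·(13·x + 8·v - 3·t + 12) + 2·v·(13·x + 8·v - 3·t + 12); both groups contain (13·x + 8·v - 3·t + 12), giving (5·x + 2·v)·(13·x + 8·v - 3·t + 12).

(13·x + 8·v - 3·t + 12)·(5·x + 2·t)·(5·x + 2·v)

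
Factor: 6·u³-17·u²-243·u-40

Trying the rational-root candidates, u = -1/6 is a root, so (6·u+1) is a factor; dividing leaves u²-3·u-40.
The remaining quadratic factors as (u+5)(u-8).

(6·u+1)·(u+5)·(u-8)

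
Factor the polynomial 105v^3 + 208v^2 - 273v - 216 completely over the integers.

(3v + 8)(5v + 3)(7v - 9)

Trying the rational-root candidates, v = -8/3 is a root, giving the factor (3v + 8) and quotient 35v^2 - 24v - 27.
The remaining quadratic factors as (7v - 9)(5v + 3).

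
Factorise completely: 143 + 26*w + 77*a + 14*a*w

Group as (14*a*w + 77*a) + (26*w + 143) = 7*a*(2*w + 11) + 13*(2*w + 11).
Both groups share the factor (2*w + 11).

(2*w + 11)*(7*a + 13)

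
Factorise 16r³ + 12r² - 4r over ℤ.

Pull out the common factor 4r, then factor the remaining trinomial.

4r(4r - 1)(r + 1)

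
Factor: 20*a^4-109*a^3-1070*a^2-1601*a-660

(4*a+15)*(5*a+4)*(a+1)*(a-11)

Among the possible rational roots, a = -1 is a root, so (a+1) divides it; the quotient is 20*a^3-129*a^2-941*a-660.
Then a = 11 is a root, so (a-11) divides it; the quotient is 20*a^2+91*a+60.
The remaining quadratic factors as (4*a+15)(5*a+4).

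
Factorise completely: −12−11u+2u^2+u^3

(u+1)(u+4)(u−3)

Trying the rational-root candidates, u = 3 is a root, so (u−3) divides it; the quotient is u^2+5u+4.
The remaining quadratic factors as (u+4)(u+1).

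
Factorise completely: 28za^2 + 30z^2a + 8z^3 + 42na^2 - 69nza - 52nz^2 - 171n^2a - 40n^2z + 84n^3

Group: 4n(21n^2 + 11nz - 6na - 2z^2 - 4za) + (-4z - 7a)(21n^2 + 11nz - 6na - 2z^2 - 4za); both groups contain (21n^2 + 11nz - 6na - 2z^2 - 4za), so (4n - 4z - 7a) is a factor with cofactor 21n^2 + 11nz - 6na - 2z^2 - 4za.
The cofactor groups again: 21n^2 + 11nz - 6na - 2z^2 - 4za = 7n(3n + 2z) + (-z - 2a)(3n + 2z); both groups contain (3n + 2z), giving (7n - z - 2a)(3n + 2z).

(7n - z - 2a)(4n - 4z - 7a)(3n + 2z)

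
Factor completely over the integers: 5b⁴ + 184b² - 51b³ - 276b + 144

Trying the rational-root candidates, b = 2 is a root, so (b - 2) is a factor; dividing leaves 5b³ - 41b² + 102b - 72.
Continuing, b = 6/5 is a root, so (5b - 6) divides it; the quotient is b² - 7b + 12.
The remaining quadratic factors as (b - 4)(b - 3).

(5b - 6)(b - 2)(b - 3)(b - 4)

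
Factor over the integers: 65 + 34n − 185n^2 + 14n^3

Testing divisors of the constant over divisors of the leading coefficient, n = 5/7 is a root, so (7n − 5) is a factor; dividing leaves 2n^2 − 25n − 13.
The remaining quadratic factors as (2n + 1)(n − 13).

(2n + 1)(7n − 5)(n − 13)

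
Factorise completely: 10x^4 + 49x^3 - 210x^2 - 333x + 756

Trying the rational-root candidates, x = 3 is a root, giving the factor (x - 3) and quotient 10x^3 + 79x^2 + 27x - 252.
Then x = -12/5 is a root, so (5x + 12) is a factor; dividing leaves 2x^2 + 11x - 21.
The remaining quadratic factors as (x + 7)(2x - 3).

(2x - 3)(5x + 12)(x + 7)(x - 3)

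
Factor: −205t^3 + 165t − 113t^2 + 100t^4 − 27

By the rational root theorem, t = 9/4 is a root, so (4t − 9) divides it; the quotient is 25t^3 + 5t^2 − 17t + 3.
Then t = 3/5 is a root, giving the factor (5t − 3) and quotient 5t^2 + 4t − 1.
The remaining quadratic factors as (t + 1)(5t − 1).

(4t − 9)(5t − 1)(5t − 3)(t + 1)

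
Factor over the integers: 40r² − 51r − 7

(5r − 7)(8r + 1)

Need a pair with product 40·(−7) = −280 and sum −51: that's 5 and −56.
Split the middle term: 40r² + 5r − 56r − 7 = 5r(8r + 1) − 7(8r + 1).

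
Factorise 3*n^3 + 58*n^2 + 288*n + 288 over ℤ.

(3*n + 4)*(n + 12)*(n + 6)

By the rational root theorem, n = −6 is a root, so (n + 6) is a factor; dividing leaves 3*n^2 + 40*n + 48.
The remaining quadratic factors as (3*n + 4)(n + 12).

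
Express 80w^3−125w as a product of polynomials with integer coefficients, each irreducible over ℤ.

Every term has a factor of 5w. Then 16w^2−25 = (4w)² − (5)².

5w(4w+5)(4w−5)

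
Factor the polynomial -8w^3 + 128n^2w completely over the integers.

Pull out the common factor 8w; 16n^2 - w^2 is a difference of squares.

8w(4n + w)(4n - w)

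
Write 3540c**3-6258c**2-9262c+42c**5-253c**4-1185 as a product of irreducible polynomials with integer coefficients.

(6c+5)(7c+1)(c-3)(c**2-4c+79)

Among the possible rational roots, c = 3 is a root, so (c-3) divides it; the quotient is 42c**4-127c**3+3159c**2+3219c+395.
Then c = -5/6 is a root, so (6c+5) is a factor; dividing leaves 7c**3-27c**2+549c+79.
Continuing, c = -1/7 is a root, so (7c+1) is a factor; dividing leaves c**2-4c+79.
The quadratic c**2-4c+79 has discriminant -300 < 0 and is irreducible over ℤ.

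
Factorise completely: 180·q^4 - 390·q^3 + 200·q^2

10·q^2·(3·q - 4)·(6·q - 5)

Pull out the common factor 10·q^2, then factor the remaining trinomial.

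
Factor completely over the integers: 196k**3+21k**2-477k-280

By the rational root theorem, k = -5/7 is a root, giving the factor (7k+5) and quotient 28k**2-17k-56.
The remaining quadratic factors as (7k+8)(4k-7).

(4k-7)(7k+5)(7k+8)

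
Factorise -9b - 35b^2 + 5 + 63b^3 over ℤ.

Group as (63b^3 - 9b) + (-35b^2 + 5) = 9b(7b^2 - 1) - 5(7b^2 - 1).
Both groups share the factor (7b^2 - 1).

(9b - 5)(7b^2 - 1)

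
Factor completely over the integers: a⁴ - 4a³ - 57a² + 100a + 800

Trying the rational-root candidates, a = -4 is a root, so (a + 4) divides it; the quotient is a³ - 8a² - 25a + 200.
Then a = 5 is a root, giving the factor (a - 5) and quotient a² - 3a - 40.
The remaining quadratic factors as (a + 5)(a - 8).

(a + 4)(a + 5)(a - 5)(a - 8)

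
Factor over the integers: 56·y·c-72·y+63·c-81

(7·c-9)·(8·y+9)

Group as (56·y·c-72·y) + (63·c-81) = 8·y·(7·c-9) + 9·(7·c-9).
Both groups share the factor (7·c-9).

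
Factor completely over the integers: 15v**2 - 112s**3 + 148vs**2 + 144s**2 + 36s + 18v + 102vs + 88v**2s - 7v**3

Group: v(-7v**2 + 102vs + 15v - 56s**2 + 72s + 18) + 2s(-7v**2 + 102vs + 15v - 56s**2 + 72s + 18); both groups contain (-7v**2 + 102vs + 15v - 56s**2 + 72s + 18), so (v + 2s) is a factor with cofactor -7v**2 + 102vs + 15v - 56s**2 + 72s + 18.
The cofactor groups again: -7v**2 + 102vs + 15v - 56s**2 + 72s + 18 = -7v(v - 14s - 3) + (4s - 6)(v - 14s - 3); both groups contain (v - 14s - 3), giving -(7v - 4s + 6)(v - 14s - 3).

-(v - 14s - 3)(7v - 4s + 6)(v + 2s)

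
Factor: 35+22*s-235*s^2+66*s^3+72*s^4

(2*s-1)*(3*s+1)*(3*s+7)*(4*s-5)

By the rational root theorem, s = 1/2 is a root, so (2*s-1) divides it; the quotient is 36*s^3+51*s^2-92*s-35.
Then s = -7/3 is a root, so (3*s+7) divides it; the quotient is 12*s^2-11*s-5.
The remaining quadratic factors as (4*s-5)(3*s+1).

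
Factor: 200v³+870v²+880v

Pull out the common factor 10v, then factor the remaining trinomial.

10v(4v+11)(5v+8)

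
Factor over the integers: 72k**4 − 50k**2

Factor out 2k**2, leaving 36k**2 − 25, which is a difference of two squares.

2k**2(6k + 5)(6k − 5)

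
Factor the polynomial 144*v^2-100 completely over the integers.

Every term has a factor of 4. Then 36*v^2-25 = (6*v)² − (5)².

4*(6*v+5)*(6*v-5)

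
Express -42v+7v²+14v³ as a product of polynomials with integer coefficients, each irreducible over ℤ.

Pull out the common factor 7v, then factor the remaining trinomial.

7v(2v-3)(v+2)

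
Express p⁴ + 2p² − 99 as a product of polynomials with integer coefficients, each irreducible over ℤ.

(p + 3)(p − 3)(p² + 11)

Substitute u = p² to get a quadratic in u, then factor.
p² − 9 is a difference of squares.
p² + 11 is irreducible over ℤ (always positive, so no real roots).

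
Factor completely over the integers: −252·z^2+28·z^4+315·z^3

Pull out the common factor 7·z^2, then factor the remaining trinomial.

7·z^2·(4·z−3)·(z+12)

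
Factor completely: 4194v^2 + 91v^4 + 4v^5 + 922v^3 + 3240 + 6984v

(4v + 3)(v + 2)(v + 6)(v^2 + 14v + 90)

Trying the rational-root candidates, v = -2 is a root, giving the factor (v + 2) and quotient 4v^4 + 83v^3 + 756v^2 + 2682v + 1620.
Continuing, v = -6 is a root, giving the factor (v + 6) and quotient 4v^3 + 59v^2 + 402v + 270.
Next, v = -3/4 is a root, so (4v + 3) divides it; the quotient is v^2 + 14v + 90.
The quadratic v^2 + 14v + 90 has discriminant -164 < 0 and is irreducible over ℤ.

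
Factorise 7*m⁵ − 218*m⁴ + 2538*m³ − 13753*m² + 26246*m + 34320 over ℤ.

Testing divisors of the constant over divisors of the leading coefficient, m = 8 is a root, giving the factor (m − 8) and quotient 7*m⁴ − 162*m³ + 1242*m² − 3817*m − 4290.
Next, m = 13 is a root, so (m − 13) divides it; the quotient is 7*m³ − 71*m² + 319*m + 330.
Continuing, m = −6/7 is a root, so (7*m + 6) divides it; the quotient is m² − 11*m + 55.
The quadratic m² − 11*m + 55 has discriminant −99 < 0 and is irreducible over ℤ.

(7*m + 6)*(m − 13)*(m − 8)*(m² − 11*m + 55)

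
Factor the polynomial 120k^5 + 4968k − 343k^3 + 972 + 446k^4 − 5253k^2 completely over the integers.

(4k − 9)(5k − 6)(6k + 1)(k^2 + 7k + 18)

Testing divisors of the constant over divisors of the leading coefficient, k = 9/4 is a root, giving the factor (4k − 9) and quotient 30k^4 + 179k^3 + 317k^2 − 600k − 108.
Continuing, k = 6/5 is a root, so (5k − 6) is a factor; dividing leaves 6k^3 + 43k^2 + 115k + 18.
Next, k = −1/6 is a root, so (6k + 1) is a factor; dividing leaves k^2 + 7k + 18.
The quadratic k^2 + 7k + 18 has discriminant −23 < 0 and is irreducible over ℤ.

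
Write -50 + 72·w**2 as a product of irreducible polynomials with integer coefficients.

2·(6·w + 5)·(6·w - 5)

Pull out the common factor 2; 36·w**2 - 25 is a difference of squares.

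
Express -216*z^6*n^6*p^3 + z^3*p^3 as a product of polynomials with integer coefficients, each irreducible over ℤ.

Every term has a factor of z^3*p^3; factoring it out leaves -216*z^3*n^6 + 1.
Recognize a difference of cubes with the parts 1 and 6*z*n^2.

-p^3*z^3*(6*z*n^2 - 1)*(36*z^2*n^4 + 6*z*n^2 + 1)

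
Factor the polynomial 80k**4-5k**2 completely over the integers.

5k**2(4k+1)(4k-1)

Pull out the common factor 5k**2; 16k**2-1 is a difference of squares.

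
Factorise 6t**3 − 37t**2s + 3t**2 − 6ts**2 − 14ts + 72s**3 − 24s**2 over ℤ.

Group: 2t(3t**2 − 14ts − 24s**2) + (−3s + 1)(3t**2 − 14ts − 24s**2); both groups contain (3t**2 − 14ts − 24s**2), so (2t − 3s + 1) is a factor with cofactor 3t**2 − 14ts − 24s**2.
The cofactor groups again: 3t**2 − 14ts − 24s**2 = 3t(t − 6s) + 4s(t − 6s); both groups contain (t − 6s), giving (3t + 4s)(t − 6s).

(2t − 3s + 1)(t − 6s)(3t + 4s)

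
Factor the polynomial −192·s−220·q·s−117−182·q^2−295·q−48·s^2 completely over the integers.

−(13·q+12·s+9)·(14·q+4·s+13)

Group: −14·q·(13·q+12·s+9) + (−4·s−13)·(13·q+12·s+9); both groups contain (13·q+12·s+9).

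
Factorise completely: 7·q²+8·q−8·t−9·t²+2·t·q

Group: −t·(9·t+7·q+8) + q·(9·t+7·q+8); both groups contain (9·t+7·q+8).

−(t−q)·(9·t+7·q+8)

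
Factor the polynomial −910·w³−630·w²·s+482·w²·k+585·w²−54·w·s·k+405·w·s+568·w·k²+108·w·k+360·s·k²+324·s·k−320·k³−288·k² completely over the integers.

−(14·w−10·k−9)·(13·w+9·s−8·k)·(5·w+4·k)

Group: 5·w·(−182·w²−126·w·s+242·w·k+117·w+90·s·k+81·s−80·k²−72·k) + 4·k·(−182·w²−126·w·s+242·w·k+117·w+90·s·k+81·s−80·k²−72·k); both groups contain (−182·w²−126·w·s+242·w·k+117·w+90·s·k+81·s−80·k²−72·k), so (5·w+4·k) is a factor with cofactor −182·w²−126·w·s+242·w·k+117·w+90·s·k+81·s−80·k²−72·k.
The cofactor groups again: −182·w²−126·w·s+242·w·k+117·w+90·s·k+81·s−80·k²−72·k = −13·w·(14·w−10·k−9) + (−9·s+8·k)·(14·w−10·k−9); both groups contain (14·w−10·k−9), giving −(13·w+9·s−8·k)·(14·w−10·k−9).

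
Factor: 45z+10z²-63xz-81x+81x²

(9x-2z-9)(9x-5z)

Group: 9x(9x-2z-9) - 5z(9x-2z-9); both groups contain (9x-2z-9).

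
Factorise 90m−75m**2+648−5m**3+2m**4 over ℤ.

(2m+9)(m+3)(m−4)(m−6)

Trying the rational-root candidates, m = 6 is a root, so (m−6) is a factor; dividing leaves 2m**3+7m**2−33m−108.
Then m = 4 is a root, giving the factor (m−4) and quotient 2m**2+15m+27.
The remaining quadratic factors as (m+3)(2m+9).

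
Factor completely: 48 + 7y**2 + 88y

(7y + 4)(y + 12)

Need a pair with product 7·48 = 336 and sum 88: that's 4 and 84.
Split the middle term: 7y**2 + 4y + 84y + 48 = y(7y + 4) + 12(7y + 4).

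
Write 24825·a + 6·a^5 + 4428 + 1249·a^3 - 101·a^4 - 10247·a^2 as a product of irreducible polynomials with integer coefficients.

(6·a + 1)·(a - 4)·(a - 9)·(a^2 - 4·a + 123)

Trying the rational-root candidates, a = 9 is a root, giving the factor (a - 9) and quotient 6·a^4 - 47·a^3 + 826·a^2 - 2813·a - 492.
Continuing, a = -1/6 is a root, so (6·a + 1) divides it; the quotient is a^3 - 8·a^2 + 139·a - 492.
Then a = 4 is a root, so (a - 4) is a factor; dividing leaves a^2 - 4·a + 123.
The quadratic a^2 - 4·a + 123 has discriminant -476 < 0 and is irreducible over ℤ.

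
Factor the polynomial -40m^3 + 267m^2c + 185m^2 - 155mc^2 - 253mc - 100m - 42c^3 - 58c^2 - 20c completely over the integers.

-(m - 6c - 4)(8m - 7c - 5)(5m + c)

Group: 8m(-5m^2 + 29mc + 20m + 6c^2 + 4c) + (-7c - 5)(-5m^2 + 29mc + 20m + 6c^2 + 4c); both groups contain (-5m^2 + 29mc + 20m + 6c^2 + 4c), so (8m - 7c - 5) is a factor with cofactor -5m^2 + 29mc + 20m + 6c^2 + 4c.
The cofactor groups again: -5m^2 + 29mc + 20m + 6c^2 + 4c = -m(5m + c) + (6c + 4)(5m + c); both groups contain (5m + c), giving -(m - 6c - 4)(5m + c).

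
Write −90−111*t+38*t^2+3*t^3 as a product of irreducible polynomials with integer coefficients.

By the rational root theorem, t = −15 is a root, so (t+15) divides it; the quotient is 3*t^2−7*t−6.
The remaining quadratic factors as (3*t+2)(t−3).

(3*t+2)*(t+15)*(t−3)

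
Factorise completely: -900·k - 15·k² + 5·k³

Pull out the common factor 5·k, then factor the remaining trinomial.

5·k·(k + 12)·(k - 15)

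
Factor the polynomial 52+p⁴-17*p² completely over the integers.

Substitute u = p² to get a quadratic in u, then factor.
p²-13 is irreducible over ℤ (13 is not a perfect square).
p²-4 is a difference of squares.

(p+2)*(p-2)*(p²-13)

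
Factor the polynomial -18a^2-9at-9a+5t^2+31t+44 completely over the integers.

Group: -3a(6a+5t+11) + (t+4)(6a+5t+11); both groups contain (6a+5t+11).

-(3a-t-4)(6a+5t+11)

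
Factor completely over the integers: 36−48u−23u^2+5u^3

Trying the rational-root candidates, u = −2 is a root, so (u+2) is a factor; dividing leaves 5u^2−33u+18.
The remaining quadratic factors as (u−6)(5u−3).

(5u−3)(u+2)(u−6)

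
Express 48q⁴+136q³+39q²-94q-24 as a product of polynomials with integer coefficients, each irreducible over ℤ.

Trying the rational-root candidates, q = 3/4 is a root, giving the factor (4q-3) and quotient 12q³+43q²+42q+8.
Next, q = -1/4 is a root, giving the factor (4q+1) and quotient 3q²+10q+8.
The remaining quadratic factors as (q+2)(3q+4).

(3q+4)(4q+1)(4q-3)(q+2)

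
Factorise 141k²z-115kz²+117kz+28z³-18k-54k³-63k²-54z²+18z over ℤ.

-(6k-7z+3)(9k-4z+6)(k-z)

Group: k(-54k²+87kz-63k-28z²+54z-18) - z(-54k²+87kz-63k-28z²+54z-18); both groups contain (-54k²+87kz-63k-28z²+54z-18), so (k-z) is a factor with cofactor -54k²+87kz-63k-28z²+54z-18.
The cofactor groups again: -54k²+87kz-63k-28z²+54z-18 = -9k(6k-7z+3) + (4z-6)(6k-7z+3); both groups contain (6k-7z+3), giving -(9k-4z+6)(6k-7z+3).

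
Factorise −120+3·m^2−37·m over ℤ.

Need a pair with product 3·(−120) = −360 and sum −37: that's −45 and 8.
Split the middle term: 3·m^2−45·m + 8·m−120 = 3·m·(m−15) + 8·(m−15).

(3·m+8)·(m−15)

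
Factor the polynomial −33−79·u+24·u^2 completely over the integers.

Need a pair with product 24·(−33) = −792 and sum −79: that's 9 and −88.
Split the middle term: 24·u^2+9·u − 88·u−33 = 3·u·(8·u+3) − 11·(8·u+3).

(3·u−11)·(8·u+3)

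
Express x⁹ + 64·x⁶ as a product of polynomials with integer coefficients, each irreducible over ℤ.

x⁶·(x + 4)·(x² − 4·x + 16)

Every term has a factor of x⁶; factoring it out leaves x³ + 64.
Recognize a sum of cubes with the parts 4 and x.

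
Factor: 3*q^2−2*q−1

Need a pair with product 3·(−1) = −3 and sum −2: that's 1 and −3.
Split the middle term: 3*q^2+q − 3*q−1 = q*(3*q+1) − (3*q+1).

(3*q+1)*(q−1)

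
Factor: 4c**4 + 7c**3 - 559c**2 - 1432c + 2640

(4c - 5)(c + 11)(c + 4)(c - 12)

Among the possible rational roots, c = -11 is a root, giving the factor (c + 11) and quotient 4c**3 - 37c**2 - 152c + 240.
Continuing, c = 5/4 is a root, so (4c - 5) is a factor; dividing leaves c**2 - 8c - 48.
The remaining quadratic factors as (c - 12)(c + 4).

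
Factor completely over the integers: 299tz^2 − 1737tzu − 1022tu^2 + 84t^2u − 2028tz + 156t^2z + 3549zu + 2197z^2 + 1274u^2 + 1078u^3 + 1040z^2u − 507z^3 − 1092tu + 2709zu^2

Group: t(156tz + 84tu − 169z^2 − 273zu − 98u^2) + (3z − 11u − 13)(156tz + 84tu − 169z^2 − 273zu − 98u^2); both groups contain (156tz + 84tu − 169z^2 − 273zu − 98u^2), so (t + 3z − 11u − 13) is a factor with cofactor 156tz + 84tu − 169z^2 − 273zu − 98u^2.
The cofactor groups again: 156tz + 84tu − 169z^2 − 273zu − 98u^2 = 12t(13z + 7u) + (−13z − 14u)(13z + 7u); both groups contain (13z + 7u), giving (12t − 13z − 14u)(13z + 7u).

(12t − 13z − 14u)(13z + 7u)(t + 3z − 11u − 13)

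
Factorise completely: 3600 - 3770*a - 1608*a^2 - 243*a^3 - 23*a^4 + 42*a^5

(2*a - 9)*(3*a + 8)*(7*a - 5)*(a^2 + 2*a + 10)

By the rational root theorem, a = -8/3 is a root, so (3*a + 8) divides it; the quotient is 14*a^4 - 45*a^3 + 39*a^2 - 640*a + 450.
Continuing, a = 9/2 is a root, so (2*a - 9) is a factor; dividing leaves 7*a^3 + 9*a^2 + 60*a - 50.
Then a = 5/7 is a root, giving the factor (7*a - 5) and quotient a^2 + 2*a + 10.
The quadratic a^2 + 2*a + 10 has discriminant -36 < 0 and is irreducible over ℤ.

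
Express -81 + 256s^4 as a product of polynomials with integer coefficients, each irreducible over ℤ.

(4s + 3)(4s - 3)(16s^2 + 9)

Difference of squares twice: with A = 4s and B = 3, A⁴ − B⁴ = (A² − B²)(A² + B²), and A² − B² factors again.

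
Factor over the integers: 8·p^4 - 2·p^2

2·p^2·(2·p + 1)·(2·p - 1)

Every term has a factor of 2·p^2. Then 4·p^2 - 1 = (2·p)² − (1)².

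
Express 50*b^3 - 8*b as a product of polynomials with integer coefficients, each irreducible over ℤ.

Pull out the common factor 2*b; 25*b^2 - 4 is a difference of squares.

2*b*(5*b + 2)*(5*b - 2)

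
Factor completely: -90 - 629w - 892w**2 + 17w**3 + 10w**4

(2w + 1)(5w + 1)(w + 10)(w - 9)

Trying the rational-root candidates, w = 9 is a root, so (w - 9) divides it; the quotient is 10w**3 + 107w**2 + 71w + 10.
Next, w = -10 is a root, so (w + 10) is a factor; dividing leaves 10w**2 + 7w + 1.
The remaining quadratic factors as (2w + 1)(5w + 1).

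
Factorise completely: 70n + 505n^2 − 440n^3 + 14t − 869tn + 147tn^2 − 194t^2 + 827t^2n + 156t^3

(13t − 8n − 1)(12t + 11n − 14)(t + 5n)

Group: 12t(13t^2 + 57tn − t − 40n^2 − 5n) + (11n − 14)(13t^2 + 57tn − t − 40n^2 − 5n); both groups contain (13t^2 + 57tn − t − 40n^2 − 5n), so (12t + 11n − 14) is a factor with cofactor 13t^2 + 57tn − t − 40n^2 − 5n.
The cofactor groups again: 13t^2 + 57tn − t − 40n^2 − 5n = 13t(t + 5n) + (−8n − 1)(t + 5n); both groups contain (t + 5n), giving (13t − 8n − 1)(t + 5n).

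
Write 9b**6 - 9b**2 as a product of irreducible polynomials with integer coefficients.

9b**2(b + 1)(b - 1)(b**2 + 1)

Factor out 9b**2 first: what remains is b**4 - 1.
Recognize a difference of squares with the parts b**2 and 1.
b**2 - 1 is again a difference of squares: (b - 1)(b + 1).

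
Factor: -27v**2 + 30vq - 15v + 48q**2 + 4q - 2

-(3v - 6q + 1)(9v + 8q + 2)

Group: -3v(9v + 8q + 2) + (6q - 1)(9v + 8q + 2); both groups contain (9v + 8q + 2).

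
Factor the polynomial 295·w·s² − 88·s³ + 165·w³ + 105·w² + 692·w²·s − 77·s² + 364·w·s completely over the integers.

Group: 11·w·(15·w² + 52·w·s − 11·s²) + (8·s + 7)·(15·w² + 52·w·s − 11·s²); both groups contain (15·w² + 52·w·s − 11·s²), so (11·w + 8·s + 7) is a factor with cofactor 15·w² + 52·w·s − 11·s².
The cofactor groups again: 15·w² + 52·w·s − 11·s² = 5·w·(3·w + 11·s) − s·(3·w + 11·s); both groups contain (3·w + 11·s), giving (5·w − s)·(3·w + 11·s).

(5·w − s)·(3·w + 11·s)·(11·w + 8·s + 7)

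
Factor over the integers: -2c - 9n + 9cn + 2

Group as (9cn - 2c) + (-9n + 2) = c(9n - 2) - (9n - 2).
Both groups share the factor (9n - 2).

(9n - 2)(c - 1)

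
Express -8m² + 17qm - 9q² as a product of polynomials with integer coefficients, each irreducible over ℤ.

-(9q - 8m)(q - m)

Group: -q(9q - 8m) + m(9q - 8m); both groups contain (9q - 8m).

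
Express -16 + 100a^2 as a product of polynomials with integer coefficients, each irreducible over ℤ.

Every term has a factor of 4. Then 25a^2 - 4 = (5a)² − (2)².

4(5a + 2)(5a - 2)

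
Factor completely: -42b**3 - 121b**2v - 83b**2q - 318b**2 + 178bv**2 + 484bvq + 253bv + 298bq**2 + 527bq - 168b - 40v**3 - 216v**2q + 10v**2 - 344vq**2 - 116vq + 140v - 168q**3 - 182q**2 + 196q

Group: 6b(-7b**2 - 26bv - 22bq - 53b + 8v**2 + 32vq - 2v + 24q**2 + 26q - 28) + (-5v - 7q)(-7b**2 - 26bv - 22bq - 53b + 8v**2 + 32vq - 2v + 24q**2 + 26q - 28); both groups contain (-7b**2 - 26bv - 22bq - 53b + 8v**2 + 32vq - 2v + 24q**2 + 26q - 28), so (6b - 5v - 7q) is a factor with cofactor -7b**2 - 26bv - 22bq - 53b + 8v**2 + 32vq - 2v + 24q**2 + 26q - 28.
The cofactor groups again: -7b**2 - 26bv - 22bq - 53b + 8v**2 + 32vq - 2v + 24q**2 + 26q - 28 = -7b(b + 4v + 4q + 7) + (2v + 6q - 4)(b + 4v + 4q + 7); both groups contain (b + 4v + 4q + 7), giving -(7b - 2v - 6q + 4)(b + 4v + 4q + 7).

-(6b - 5v - 7q)(7b - 2v - 6q + 4)(b + 4v + 4q + 7)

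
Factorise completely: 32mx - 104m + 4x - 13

(4x - 13)(8m + 1)

Group as (32mx - 104m) + (4x - 13) = 8m(4x - 13) + (4x - 13).
Both groups share the factor (4x - 13).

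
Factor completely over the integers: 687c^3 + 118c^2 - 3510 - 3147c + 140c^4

Trying the rational-root candidates, c = -2 is a root, giving the factor (c + 2) and quotient 140c^3 + 407c^2 - 696c - 1755.
Continuing, c = 15/7 is a root, so (7c - 15) divides it; the quotient is 20c^2 + 101c + 117.
The remaining quadratic factors as (5c + 9)(4c + 13).

(4c + 13)(5c + 9)(7c - 15)(c + 2)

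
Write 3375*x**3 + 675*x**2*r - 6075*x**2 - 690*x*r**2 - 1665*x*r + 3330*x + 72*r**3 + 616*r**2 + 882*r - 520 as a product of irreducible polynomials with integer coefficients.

Group: 15*x*(225*x**2 - 90*x*r - 345*x + 8*r**2 + 72*r + 130) + (9*r - 4)*(225*x**2 - 90*x*r - 345*x + 8*r**2 + 72*r + 130); both groups contain (225*x**2 - 90*x*r - 345*x + 8*r**2 + 72*r + 130), so (15*x + 9*r - 4) is a factor with cofactor 225*x**2 - 90*x*r - 345*x + 8*r**2 + 72*r + 130.
The cofactor groups again: 225*x**2 - 90*x*r - 345*x + 8*r**2 + 72*r + 130 = 15*x*(15*x - 2*r - 13) + (-4*r - 10)*(15*x - 2*r - 13); both groups contain (15*x - 2*r - 13), giving (15*x - 4*r - 10)*(15*x - 2*r - 13).

(15*x - 2*r - 13)*(15*x - 4*r - 10)*(15*x + 9*r - 4)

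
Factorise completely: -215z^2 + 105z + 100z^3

Pull out the common factor 5z, then factor the remaining trinomial.

5z(4z - 3)(5z - 7)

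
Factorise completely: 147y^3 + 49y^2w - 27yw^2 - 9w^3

(7y - 3w)(7y + 3w)(3y + w)

Group: 3y(49y^2 - 9w^2) + w(49y^2 - 9w^2); both groups contain (49y^2 - 9w^2), so (3y + w) is a factor with cofactor 49y^2 - 9w^2.
The cofactor groups again: 49y^2 - 9w^2 = 7y(7y - 3w) + 3w(7y - 3w); both groups contain (7y - 3w), giving (7y + 3w)(7y - 3w).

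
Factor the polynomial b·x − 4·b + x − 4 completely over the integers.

(b + 1)·(x − 4)

Group as (b·x − 4·b) + (x − 4) = b·(x − 4) + (x − 4).
Both groups share the factor (x − 4).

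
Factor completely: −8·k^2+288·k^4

Factor out 8·k^2, leaving 36·k^2−1, which is a difference of two squares.

8·k^2·(6·k+1)·(6·k−1)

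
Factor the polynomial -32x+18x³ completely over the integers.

2x(3x+4)(3x-4)

Every term has a factor of 2x. Then 9x²-16 = (3x)² − (4)².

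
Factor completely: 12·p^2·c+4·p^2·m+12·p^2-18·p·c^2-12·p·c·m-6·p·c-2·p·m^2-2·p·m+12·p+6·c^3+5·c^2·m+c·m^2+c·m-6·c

(2·p-2·c-m+2)·(2·p-c)·(3·c+m+3)

Group: 2·p·(6·p·c+2·p·m+6·p-3·c^2-c·m-3·c) + (-2·c-m+2)·(6·p·c+2·p·m+6·p-3·c^2-c·m-3·c); both groups contain (6·p·c+2·p·m+6·p-3·c^2-c·m-3·c), so (2·p-2·c-m+2) is a factor with cofactor 6·p·c+2·p·m+6·p-3·c^2-c·m-3·c.
The cofactor groups again: 6·p·c+2·p·m+6·p-3·c^2-c·m-3·c = 2·p·(3·c+m+3) - c·(3·c+m+3); both groups contain (3·c+m+3), giving (2·p-c)·(3·c+m+3).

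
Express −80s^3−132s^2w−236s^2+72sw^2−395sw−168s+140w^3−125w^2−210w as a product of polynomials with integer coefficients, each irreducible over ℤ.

−(4s+5w)(4s−4w+7)(5s+7w+6)

Group: 5s(−16s^2−4sw−28s+20w^2−35w) + (7w+6)(−16s^2−4sw−28s+20w^2−35w); both groups contain (−16s^2−4sw−28s+20w^2−35w), so (5s+7w+6) is a factor with cofactor −16s^2−4sw−28s+20w^2−35w.
The cofactor groups again: −16s^2−4sw−28s+20w^2−35w = −4s(4s−4w+7) − 5w(4s−4w+7); both groups contain (4s−4w+7), giving −(4s+5w)(4s−4w+7).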